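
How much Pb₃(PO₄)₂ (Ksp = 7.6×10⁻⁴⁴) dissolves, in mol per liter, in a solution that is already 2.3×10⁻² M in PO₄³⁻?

Pb₃(PO₄)₂(s) ⇌ 3 Pb²⁺(aq) + 2 PO₄³⁻(aq)
Let s be the solubility of Pb₃(PO₄)₂ here. The common ion gives [PO₄³⁻] ≈ 2.3×10⁻² M, and [Pb²⁺] = 3s.
Ksp = [Pb²⁺]^3[PO₄³⁻]^2 = (3s)^3(2.3×10⁻²)^2
(3s)^3 = 7.6×10⁻⁴⁴ / (2.3×10⁻²)^2 = 1.4×10⁻⁴⁰
s = 1.7×10⁻¹⁴ M

1.7×10⁻¹⁴ M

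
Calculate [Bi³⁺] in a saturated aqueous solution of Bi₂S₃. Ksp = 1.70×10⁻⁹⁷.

3.47×10⁻²⁰ M

Bi₂S₃(s) ⇌ 2 Bi³⁺(aq) + 3 S²⁻(aq)
For each mole of Bi₂S₃ that dissolves per liter, [Bi³⁺] = 2s and [S²⁻] = 3s; let s denote this solubility.
Ksp = [Bi³⁺]^2[S²⁻]^3 = (2s)^2 · (3s)^3 = 108s^5 = 1.70×10⁻⁹⁷
s = 1.74×10⁻²⁰ M
[Bi³⁺] = 2s = 3.47×10⁻²⁰ M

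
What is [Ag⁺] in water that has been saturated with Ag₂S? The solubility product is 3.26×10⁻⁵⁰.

4.02×10⁻¹⁷ M

Ag₂S(s) ⇌ 2 Ag⁺(aq) + S²⁻(aq)
For each mole of Ag₂S that dissolves per liter, [Ag⁺] = 2s and [S²⁻] = s; let s denote this solubility.
Ksp = [Ag⁺]^2[S²⁻] = (2s)^2 · s = 4s^3 = 3.26×10⁻⁵⁰
s = 2.01×10⁻¹⁷ M
[Ag⁺] = 2s = 4.02×10⁻¹⁷ M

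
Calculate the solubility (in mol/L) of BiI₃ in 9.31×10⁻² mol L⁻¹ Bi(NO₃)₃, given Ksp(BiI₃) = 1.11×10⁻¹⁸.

7.61×10⁻⁷ M

BiI₃(s) ⇌ Bi³⁺(aq) + 3 I⁻(aq)
Let s be the solubility of BiI₃ here. The common ion gives [Bi³⁺] ≈ 9.31×10⁻² mol L⁻¹, and [I⁻] = 3s.
Ksp = [Bi³⁺][I⁻]^3 = (9.31×10⁻²)(3s)^3
(3s)^3 = 1.11×10⁻¹⁸ / (9.31×10⁻²) = 1.19×10⁻¹⁷
s = 7.61×10⁻⁷ mol L⁻¹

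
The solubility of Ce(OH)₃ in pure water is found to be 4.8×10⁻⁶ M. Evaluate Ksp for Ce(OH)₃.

Ce(OH)₃(s) ⇌ Ce³⁺(aq) + 3 OH⁻(aq)
For each mole of Ce(OH)₃ that dissolves per liter, [Ce³⁺] = s and [OH⁻] = 3s; let s denote this solubility.
Ksp = [Ce³⁺][OH⁻]^3 = s · (3s)^3 = 27s^4
Ksp = 27 × (4.8×10⁻⁶)^4 = 1.4×10⁻²⁰

Ksp = 1.4×10⁻²⁰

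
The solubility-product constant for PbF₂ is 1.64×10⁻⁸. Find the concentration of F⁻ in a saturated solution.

PbF₂(s) ⇌ Pb²⁺(aq) + 2 F⁻(aq)
With molar solubility s: [Pb²⁺] = s, [F⁻] = 2s.
Ksp = [Pb²⁺][F⁻]^2 = s · (2s)^2 = 4s^3 = 1.64×10⁻⁸
s = 1.60×10⁻³ mol L⁻¹
[F⁻] = 2s = 3.20×10⁻³ mol L⁻¹

3.20×10⁻³ M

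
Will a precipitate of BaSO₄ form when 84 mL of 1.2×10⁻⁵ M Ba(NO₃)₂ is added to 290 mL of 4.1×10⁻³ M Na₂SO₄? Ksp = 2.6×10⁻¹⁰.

The combined volume is 374 mL.
[Ba²⁺] = (1.2×10⁻⁵)(84)/374 = 2.7×10⁻⁶ M
[SO₄²⁻] = (4.1×10⁻³)(290)/374 = 3.2×10⁻³ M
Q = [Ba²⁺][SO₄²⁻] = 8.6×10⁻⁹
Since Q (8.6×10⁻⁹) exceeds Ksp (2.6×10⁻¹⁰), BaSO₄ will precipitate.

Yes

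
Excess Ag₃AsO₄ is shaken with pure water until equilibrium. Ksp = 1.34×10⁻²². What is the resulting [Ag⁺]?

Ag₃AsO₄(s) ⇌ 3 Ag⁺(aq) + AsO₄³⁻(aq)
Let s be the molar solubility. Then [Ag⁺] = 3s and [AsO₄³⁻] = s.
Ksp = [Ag⁺]^3[AsO₄³⁻] = (3s)^3 · s = 27s^4 = 1.34×10⁻²²
s = 1.49×10⁻⁶ mol L⁻¹
[Ag⁺] = 3s = 4.48×10⁻⁶ mol L⁻¹

4.48×10⁻⁶ M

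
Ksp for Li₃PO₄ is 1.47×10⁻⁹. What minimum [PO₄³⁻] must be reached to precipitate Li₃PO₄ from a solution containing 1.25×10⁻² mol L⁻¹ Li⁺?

A salt starts to precipitate once the ion product Q reaches its Ksp.
Li₃PO₄(s) ⇌ 3 Li⁺(aq) + PO₄³⁻(aq)
Ksp = [Li⁺]^3[PO₄³⁻] = [PO₄³⁻](1.25×10⁻²)^3
[PO₄³⁻] = 1.47×10⁻⁹ / (1.25×10⁻²)^3 = 7.53×10⁻⁴
[PO₄³⁻] = 7.53×10⁻⁴ mol L⁻¹

7.53×10⁻⁴ M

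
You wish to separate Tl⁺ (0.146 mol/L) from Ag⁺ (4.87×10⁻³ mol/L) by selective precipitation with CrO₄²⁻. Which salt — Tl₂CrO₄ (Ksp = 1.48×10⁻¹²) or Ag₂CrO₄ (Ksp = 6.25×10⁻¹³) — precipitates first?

Tl₂CrO₄

A salt starts to precipitate once the ion product Q reaches its Ksp.
For Tl₂CrO₄: [CrO₄²⁻] = (Ksp/[Tl⁺]^2) = 6.94×10⁻¹¹ mol/L
For Ag₂CrO₄: [CrO₄²⁻] = (Ksp/[Ag⁺]^2) = 2.64×10⁻⁸ mol/L
The smaller threshold [CrO₄²⁻] is reached first, so Tl₂CrO₄ precipitates first.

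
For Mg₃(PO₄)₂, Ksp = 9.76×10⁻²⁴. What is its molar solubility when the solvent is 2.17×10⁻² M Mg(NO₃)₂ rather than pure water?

4.89×10⁻¹⁰ M

Mg₃(PO₄)₂(s) ⇌ 3 Mg²⁺(aq) + 2 PO₄³⁻(aq)
Let s be the solubility of Mg₃(PO₄)₂ here. The common ion gives [Mg²⁺] ≈ 2.17×10⁻² M, and [PO₄³⁻] = 2s.
Ksp = [Mg²⁺]^3[PO₄³⁻]^2 = (2.17×10⁻²)^3(2s)^2
(2s)^2 = 9.76×10⁻²⁴ / (2.17×10⁻²)^3 = 9.55×10⁻¹⁹
s = 4.89×10⁻¹⁰ M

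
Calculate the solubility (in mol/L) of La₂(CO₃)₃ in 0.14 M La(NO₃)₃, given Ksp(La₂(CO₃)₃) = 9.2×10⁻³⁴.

La₂(CO₃)₃(s) ⇌ 2 La³⁺(aq) + 3 CO₃²⁻(aq)
La³⁺ is already present at 0.14 M. If s mol/L of La₂(CO₃)₃ dissolves, [CO₃²⁻] = 3s while [La³⁺] ≈ 0.14 M.
Ksp = [La³⁺]^2[CO₃²⁻]^3 = (0.14)^2(3s)^3
(3s)^3 = 9.2×10⁻³⁴ / (0.14)^2 = 4.7×10⁻³²
s = 1.2×10⁻¹¹ M

1.2×10⁻¹¹ M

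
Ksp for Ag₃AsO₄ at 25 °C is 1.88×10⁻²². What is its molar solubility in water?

Ag₃AsO₄(s) ⇌ 3 Ag⁺(aq) + AsO₄³⁻(aq)
For each mole of Ag₃AsO₄ that dissolves per liter, [Ag⁺] = 3s and [AsO₄³⁻] = s; let s denote this solubility.
Ksp = [Ag⁺]^3[AsO₄³⁻] = (3s)^3 · s = 27s^4
27s^4 = 1.88×10⁻²²  ⇒  s^4 = 6.96×10⁻²⁴
s = 1.62×10⁻⁶ mol L⁻¹

1.62×10⁻⁶ M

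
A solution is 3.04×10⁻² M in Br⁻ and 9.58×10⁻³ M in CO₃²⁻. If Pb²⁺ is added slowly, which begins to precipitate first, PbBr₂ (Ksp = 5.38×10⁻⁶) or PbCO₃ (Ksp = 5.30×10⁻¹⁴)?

The threshold for precipitation is Q = Ksp.
For PbBr₂: [Pb²⁺] = (Ksp/[Br⁻]^2) = 5.82×10⁻³ M
For PbCO₃: [Pb²⁺] = (Ksp/[CO₃²⁻]) = 5.53×10⁻¹² M
The smaller threshold [Pb²⁺] is reached first, so PbCO₃ precipitates first.

PbCO₃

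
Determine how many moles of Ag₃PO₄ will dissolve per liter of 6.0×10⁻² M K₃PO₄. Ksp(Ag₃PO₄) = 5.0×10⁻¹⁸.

1.5×10⁻⁶ M

Ag₃PO₄(s) ⇌ 3 Ag⁺(aq) + PO₄³⁻(aq)
With PO₄³⁻ already at 6.0×10⁻² M and s small, take [PO₄³⁻] ≈ 6.0×10⁻² M and [Ag⁺] = 3s.
Ksp = [Ag⁺]^3[PO₄³⁻] = (3s)^3(6.0×10⁻²)
(3s)^3 = 5.0×10⁻¹⁸ / (6.0×10⁻²) = 8.3×10⁻¹⁷
s = 1.5×10⁻⁶ M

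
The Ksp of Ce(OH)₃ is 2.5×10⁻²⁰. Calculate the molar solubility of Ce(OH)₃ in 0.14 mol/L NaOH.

Ce(OH)₃(s) ⇌ Ce³⁺(aq) + 3 OH⁻(aq)
OH⁻ is already present at 0.14 mol/L. If s mol/L of Ce(OH)₃ dissolves, [Ce³⁺] = s while [OH⁻] ≈ 0.14 mol/L.
Ksp = [Ce³⁺][OH⁻]^3 = s(0.14)^3
s = 2.5×10⁻²⁰ / (0.14)^3 = 9.1×10⁻¹⁸
s = 9.1×10⁻¹⁸ mol/L

9.1×10⁻¹⁸ M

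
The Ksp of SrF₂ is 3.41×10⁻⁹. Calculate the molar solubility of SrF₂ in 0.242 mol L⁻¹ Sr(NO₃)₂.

5.94×10⁻⁵ M

SrF₂(s) ⇌ Sr²⁺(aq) + 2 F⁻(aq)
With Sr²⁺ already at 0.242 mol L⁻¹ and s small, take [Sr²⁺] ≈ 0.242 mol L⁻¹ and [F⁻] = 2s.
Ksp = [Sr²⁺][F⁻]^2 = (0.242)(2s)^2
(2s)^2 = 3.41×10⁻⁹ / (0.242) = 1.41×10⁻⁸
s = 5.94×10⁻⁵ mol L⁻¹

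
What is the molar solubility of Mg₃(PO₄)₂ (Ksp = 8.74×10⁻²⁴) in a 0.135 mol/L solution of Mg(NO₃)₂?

2.98×10⁻¹¹ M

Mg₃(PO₄)₂(s) ⇌ 3 Mg²⁺(aq) + 2 PO₄³⁻(aq)
With Mg²⁺ already at 0.135 mol/L and s small, take [Mg²⁺] ≈ 0.135 mol/L and [PO₄³⁻] = 2s.
Ksp = [Mg²⁺]^3[PO₄³⁻]^2 = (0.135)^3(2s)^2
(2s)^2 = 8.74×10⁻²⁴ / (0.135)^3 = 3.55×10⁻²¹
s = 2.98×10⁻¹¹ mol/L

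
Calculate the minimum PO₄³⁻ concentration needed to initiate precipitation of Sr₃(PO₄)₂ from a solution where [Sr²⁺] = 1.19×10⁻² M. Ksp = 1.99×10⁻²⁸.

1.09×10⁻¹¹ M

Each salt precipitates once Q = Ksp for that salt.
Sr₃(PO₄)₂(s) ⇌ 3 Sr²⁺(aq) + 2 PO₄³⁻(aq)
Ksp = [Sr²⁺]^3[PO₄³⁻]^2 = [PO₄³⁻]^2(1.19×10⁻²)^3
[PO₄³⁻]^2 = 1.99×10⁻²⁸ / (1.19×10⁻²)^3 = 1.18×10⁻²²
[PO₄³⁻] = 1.09×10⁻¹¹ M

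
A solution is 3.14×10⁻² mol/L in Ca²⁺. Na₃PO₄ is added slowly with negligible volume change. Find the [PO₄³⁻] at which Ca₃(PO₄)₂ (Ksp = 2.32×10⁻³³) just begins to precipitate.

8.66×10⁻¹⁵ M

Each salt precipitates once Q = Ksp for that salt.
Ca₃(PO₄)₂(s) ⇌ 3 Ca²⁺(aq) + 2 PO₄³⁻(aq)
Ksp = [Ca²⁺]^3[PO₄³⁻]^2 = [PO₄³⁻]^2(3.14×10⁻²)^3
[PO₄³⁻]^2 = 2.32×10⁻³³ / (3.14×10⁻²)^3 = 7.49×10⁻²⁹
[PO₄³⁻] = 8.66×10⁻¹⁵ mol/L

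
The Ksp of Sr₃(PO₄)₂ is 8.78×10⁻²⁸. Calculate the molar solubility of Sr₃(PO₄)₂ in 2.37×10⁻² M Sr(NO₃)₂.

4.06×10⁻¹² M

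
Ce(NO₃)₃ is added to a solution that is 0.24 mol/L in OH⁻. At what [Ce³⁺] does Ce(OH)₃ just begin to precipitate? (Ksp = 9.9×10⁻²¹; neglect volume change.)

7.2×10⁻¹⁹ M

The threshold for precipitation is Q = Ksp.
Ce(OH)₃(s) ⇌ Ce³⁺(aq) + 3 OH⁻(aq)
Ksp = [Ce³⁺][OH⁻]^3 = [Ce³⁺](0.24)^3
[Ce³⁺] = 9.9×10⁻²¹ / (0.24)^3 = 7.2×10⁻¹⁹
[Ce³⁺] = 7.2×10⁻¹⁹ mol/L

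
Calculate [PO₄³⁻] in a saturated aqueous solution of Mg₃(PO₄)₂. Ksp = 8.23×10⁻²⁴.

1.89×10⁻⁵ M

Mg₃(PO₄)₂(s) ⇌ 3 Mg²⁺(aq) + 2 PO₄³⁻(aq)
For each mole of Mg₃(PO₄)₂ that dissolves per liter, [Mg²⁺] = 3s and [PO₄³⁻] = 2s; let s denote this solubility.
Ksp = [Mg²⁺]^3[PO₄³⁻]^2 = (3s)^3 · (2s)^2 = 108s^5 = 8.23×10⁻²⁴
s = 9.47×10⁻⁶ mol/L
[PO₄³⁻] = 2s = 1.89×10⁻⁵ mol/L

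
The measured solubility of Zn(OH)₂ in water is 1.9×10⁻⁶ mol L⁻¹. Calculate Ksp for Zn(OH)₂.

Ksp = 2.7×10⁻¹⁷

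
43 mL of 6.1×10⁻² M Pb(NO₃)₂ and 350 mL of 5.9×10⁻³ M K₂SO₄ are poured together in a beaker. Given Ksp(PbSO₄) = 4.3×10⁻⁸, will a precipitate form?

Yes

Total volume after mixing = 43 + 350 = 393 mL.
[Pb²⁺] = (6.1×10⁻²)(43)/393 = 6.7×10⁻³ M
[SO₄²⁻] = (5.9×10⁻³)(350)/393 = 5.3×10⁻³ M
Q = [Pb²⁺][SO₄²⁻] = 3.5×10⁻⁵
Since Q (3.5×10⁻⁵) exceeds Ksp (4.3×10⁻⁸), PbSO₄ will precipitate.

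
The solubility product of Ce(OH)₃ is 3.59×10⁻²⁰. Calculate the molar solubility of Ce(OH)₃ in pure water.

6.04×10⁻⁶ M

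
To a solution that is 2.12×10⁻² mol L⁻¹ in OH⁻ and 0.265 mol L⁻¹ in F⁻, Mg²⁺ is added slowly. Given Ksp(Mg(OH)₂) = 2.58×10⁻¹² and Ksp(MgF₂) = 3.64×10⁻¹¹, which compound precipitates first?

MgF₂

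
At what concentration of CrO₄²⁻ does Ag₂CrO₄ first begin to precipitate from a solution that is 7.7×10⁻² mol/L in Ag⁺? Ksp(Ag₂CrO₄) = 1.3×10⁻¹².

Each salt precipitates once Q = Ksp for that salt.
Ag₂CrO₄(s) ⇌ 2 Ag⁺(aq) + CrO₄²⁻(aq)
Ksp = [Ag⁺]^2[CrO₄²⁻] = [CrO₄²⁻](7.7×10⁻²)^2
[CrO₄²⁻] = 1.3×10⁻¹² / (7.7×10⁻²)^2 = 2.2×10⁻¹⁰
[CrO₄²⁻] = 2.2×10⁻¹⁰ mol/L

2.2×10⁻¹⁰ M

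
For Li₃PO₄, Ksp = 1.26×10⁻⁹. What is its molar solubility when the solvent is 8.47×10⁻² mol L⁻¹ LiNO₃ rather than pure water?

2.07×10⁻⁶ M

Li₃PO₄(s) ⇌ 3 Li⁺(aq) + PO₄³⁻(aq)
Li⁺ is already present at 8.47×10⁻² mol L⁻¹. If s mol/L of Li₃PO₄ dissolves, [PO₄³⁻] = s while [Li⁺] ≈ 8.47×10⁻² mol L⁻¹.
Ksp = [Li⁺]^3[PO₄³⁻] = (8.47×10⁻²)^3s
s = 1.26×10⁻⁹ / (8.47×10⁻²)^3 = 2.07×10⁻⁶
s = 2.07×10⁻⁶ mol L⁻¹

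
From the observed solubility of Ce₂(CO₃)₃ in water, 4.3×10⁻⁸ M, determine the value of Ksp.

Ce₂(CO₃)₃(s) ⇌ 2 Ce³⁺(aq) + 3 CO₃²⁻(aq)
With molar solubility s: [Ce³⁺] = 2s, [CO₃²⁻] = 3s.
Ksp = [Ce³⁺]^2[CO₃²⁻]^3 = (2s)^2 · (3s)^3 = 108s^5
Ksp = 108 × (4.3×10⁻⁸)^5 = 1.6×10⁻³⁵

Ksp = 1.6×10⁻³⁵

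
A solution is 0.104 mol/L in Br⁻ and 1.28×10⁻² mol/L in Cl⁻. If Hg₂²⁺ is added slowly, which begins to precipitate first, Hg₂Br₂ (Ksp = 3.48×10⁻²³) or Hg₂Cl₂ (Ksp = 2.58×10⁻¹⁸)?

Hg₂Br₂

A salt starts to precipitate once the ion product Q reaches its Ksp.
For Hg₂Br₂: [Hg₂²⁺] = (Ksp/[Br⁻]^2) = 3.22×10⁻²¹ mol/L
For Hg₂Cl₂: [Hg₂²⁺] = (Ksp/[Cl⁻]^2) = 1.57×10⁻¹⁴ mol/L
Hg₂Br₂ requires the lower [Hg₂²⁺], so it precipitates first.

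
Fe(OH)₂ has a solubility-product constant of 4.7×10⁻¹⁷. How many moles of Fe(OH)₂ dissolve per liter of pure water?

2.3×10⁻⁶ M

Fe(OH)₂(s) ⇌ Fe²⁺(aq) + 2 OH⁻(aq)
For each mole of Fe(OH)₂ that dissolves per liter, [Fe²⁺] = s and [OH⁻] = 2s; let s denote this solubility.
Ksp = [Fe²⁺][OH⁻]^2 = s · (2s)^2 = 4s^3
4s^3 = 4.7×10⁻¹⁷  ⇒  s^3 = 1.2×10⁻¹⁷
s = 2.3×10⁻⁶ M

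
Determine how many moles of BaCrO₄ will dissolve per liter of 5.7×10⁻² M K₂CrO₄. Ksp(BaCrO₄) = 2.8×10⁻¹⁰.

4.9×10⁻⁹ M

BaCrO₄(s) ⇌ Ba²⁺(aq) + CrO₄²⁻(aq)
Let s be the solubility of BaCrO₄ here. The common ion gives [CrO₄²⁻] ≈ 5.7×10⁻² M, and [Ba²⁺] = s.
Ksp = [Ba²⁺][CrO₄²⁻] = s(5.7×10⁻²)
s = 2.8×10⁻¹⁰ / (5.7×10⁻²) = 4.9×10⁻⁹
s = 4.9×10⁻⁹ M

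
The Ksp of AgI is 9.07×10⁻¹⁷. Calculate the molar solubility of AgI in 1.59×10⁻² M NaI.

5.70×10⁻¹⁵ M

AgI(s) ⇌ Ag⁺(aq) + I⁻(aq)
I⁻ is already present at 1.59×10⁻² M. If s mol/L of AgI dissolves, [Ag⁺] = s while [I⁻] ≈ 1.59×10⁻² M.
Ksp = [Ag⁺][I⁻] = s(1.59×10⁻²)
s = 9.07×10⁻¹⁷ / (1.59×10⁻²) = 5.70×10⁻¹⁵
s = 5.70×10⁻¹⁵ M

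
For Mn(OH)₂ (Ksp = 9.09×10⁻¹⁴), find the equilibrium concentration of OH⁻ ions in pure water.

Mn(OH)₂(s) ⇌ Mn²⁺(aq) + 2 OH⁻(aq)
For each mole of Mn(OH)₂ that dissolves per liter, [Mn²⁺] = s and [OH⁻] = 2s; let s denote this solubility.
Ksp = [Mn²⁺][OH⁻]^2 = s · (2s)^2 = 4s^3 = 9.09×10⁻¹⁴
s = 2.83×10⁻⁵ mol/L
[OH⁻] = 2s = 5.66×10⁻⁵ mol/L

5.66×10⁻⁵ M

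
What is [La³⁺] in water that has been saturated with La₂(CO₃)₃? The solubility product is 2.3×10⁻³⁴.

La₂(CO₃)₃(s) ⇌ 2 La³⁺(aq) + 3 CO₃²⁻(aq)
With molar solubility s: [La³⁺] = 2s, [CO₃²⁻] = 3s.
Ksp = [La³⁺]^2[CO₃²⁻]^3 = (2s)^2 · (3s)^3 = 108s^5 = 2.3×10⁻³⁴
s = 7.3×10⁻⁸ mol/L
[La³⁺] = 2s = 1.5×10⁻⁷ mol/L

1.5×10⁻⁷ M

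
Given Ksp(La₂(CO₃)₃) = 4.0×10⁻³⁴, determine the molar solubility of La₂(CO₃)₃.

La₂(CO₃)₃(s) ⇌ 2 La³⁺(aq) + 3 CO₃²⁻(aq)
Call the molar solubility s, so that [La³⁺] = 2s and [CO₃²⁻] = 3s.
Ksp = [La³⁺]^2[CO₃²⁻]^3 = (2s)^2 · (3s)^3 = 108s^5
108s^5 = 4.0×10⁻³⁴  ⇒  s^5 = 3.7×10⁻³⁶
s = (3.7×10⁻³⁶)^(1/5) = 8.2×10⁻⁸ mol/L

8.2×10⁻⁸ M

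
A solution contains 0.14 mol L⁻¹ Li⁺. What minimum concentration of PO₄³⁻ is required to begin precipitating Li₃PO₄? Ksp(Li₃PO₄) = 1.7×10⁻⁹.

Precipitation begins when Q = Ksp.
Li₃PO₄(s) ⇌ 3 Li⁺(aq) + PO₄³⁻(aq)
Ksp = [Li⁺]^3[PO₄³⁻] = [PO₄³⁻](0.14)^3
[PO₄³⁻] = 1.7×10⁻⁹ / (0.14)^3 = 6.2×10⁻⁷
[PO₄³⁻] = 6.2×10⁻⁷ mol L⁻¹

6.2×10⁻⁷ M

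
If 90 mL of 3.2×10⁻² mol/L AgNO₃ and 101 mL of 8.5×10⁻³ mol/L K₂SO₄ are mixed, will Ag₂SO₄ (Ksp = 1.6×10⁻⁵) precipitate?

Total volume after mixing = 90 + 101 = 191 mL.
[Ag⁺] = (3.2×10⁻²)(90)/191 = 1.5×10⁻² mol/L
[SO₄²⁻] = (8.5×10⁻³)(101)/191 = 4.5×10⁻³ mol/L
Q = [Ag⁺]^2[SO₄²⁻] = 1.0×10⁻⁶
Q = 1.0×10⁻⁶ < Ksp = 1.6×10⁻⁵, so the solution is unsaturated and no precipitate forms.

No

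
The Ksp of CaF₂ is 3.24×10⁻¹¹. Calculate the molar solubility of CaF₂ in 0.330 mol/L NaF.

CaF₂(s) ⇌ Ca²⁺(aq) + 2 F⁻(aq)
The solution already contains F⁻ at 0.330 mol/L. Let s be the molar solubility of CaF₂.
[F⁻] ≈ 0.330 mol/L (common ion dominates); [Ca²⁺] = s.
Ksp = [Ca²⁺][F⁻]^2 = s(0.330)^2
s = 3.24×10⁻¹¹ / (0.330)^2 = 2.98×10⁻¹⁰
s = 2.98×10⁻¹⁰ mol/L

2.98×10⁻¹⁰ M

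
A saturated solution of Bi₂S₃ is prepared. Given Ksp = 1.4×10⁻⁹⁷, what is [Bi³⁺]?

3.3×10⁻²⁰ M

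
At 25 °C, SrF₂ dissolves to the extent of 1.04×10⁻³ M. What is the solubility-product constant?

SrF₂(s) ⇌ Sr²⁺(aq) + 2 F⁻(aq)
Let s be the molar solubility. Then [Sr²⁺] = s and [F⁻] = 2s.
Ksp = [Sr²⁺][F⁻]^2 = s · (2s)^2 = 4s^3
Ksp = 4 × (1.04×10⁻³)^3 = 4.50×10⁻⁹

Ksp = 4.50×10⁻⁹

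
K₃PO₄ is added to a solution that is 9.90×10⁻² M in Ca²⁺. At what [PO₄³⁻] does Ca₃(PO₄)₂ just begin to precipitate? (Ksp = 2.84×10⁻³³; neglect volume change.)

Precipitation begins when Q = Ksp.
Ca₃(PO₄)₂(s) ⇌ 3 Ca²⁺(aq) + 2 PO₄³⁻(aq)
Ksp = [Ca²⁺]^3[PO₄³⁻]^2 = [PO₄³⁻]^2(9.90×10⁻²)^3
[PO₄³⁻]^2 = 2.84×10⁻³³ / (9.90×10⁻²)^3 = 2.93×10⁻³⁰
[PO₄³⁻] = 1.71×10⁻¹⁵ M

1.71×10⁻¹⁵ M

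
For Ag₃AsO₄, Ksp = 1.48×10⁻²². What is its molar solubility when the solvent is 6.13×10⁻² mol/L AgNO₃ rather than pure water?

6.43×10⁻¹⁹ M

Ag₃AsO₄(s) ⇌ 3 Ag⁺(aq) + AsO₄³⁻(aq)
Ag⁺ is already present at 6.13×10⁻² mol/L. If s mol/L of Ag₃AsO₄ dissolves, [AsO₄³⁻] = s while [Ag⁺] ≈ 6.13×10⁻² mol/L.
Ksp = [Ag⁺]^3[AsO₄³⁻] = (6.13×10⁻²)^3s
s = 1.48×10⁻²² / (6.13×10⁻²)^3 = 6.43×10⁻¹⁹
s = 6.43×10⁻¹⁹ mol/L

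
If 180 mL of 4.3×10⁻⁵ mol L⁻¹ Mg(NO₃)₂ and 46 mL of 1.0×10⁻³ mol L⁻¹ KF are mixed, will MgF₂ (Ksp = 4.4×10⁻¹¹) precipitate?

No

After mixing, V = 180 mL + 46 mL = 226 mL.
[Mg²⁺] = (4.3×10⁻⁵)(180)/226 = 3.4×10⁻⁵ mol L⁻¹
[F⁻] = (1.0×10⁻³)(46)/226 = 2.0×10⁻⁴ mol L⁻¹
Q = [Mg²⁺][F⁻]^2 = 1.4×10⁻¹²
Since Q (1.4×10⁻¹²) is less than Ksp (4.4×10⁻¹¹), no MgF₂ precipitates.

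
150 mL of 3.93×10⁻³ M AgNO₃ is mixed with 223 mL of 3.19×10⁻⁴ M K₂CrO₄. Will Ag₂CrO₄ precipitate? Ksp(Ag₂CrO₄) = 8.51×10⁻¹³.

After mixing, V = 150 mL + 223 mL = 373 mL.
[Ag⁺] = (3.93×10⁻³)(150)/373 = 1.58×10⁻³ M
[CrO₄²⁻] = (3.19×10⁻⁴)(223)/373 = 1.91×10⁻⁴ M
Q = [Ag⁺]^2[CrO₄²⁻] = 4.76×10⁻¹⁰
Since Q (4.76×10⁻¹⁰) exceeds Ksp (8.51×10⁻¹³), Ag₂CrO₄ will precipitate.

Yes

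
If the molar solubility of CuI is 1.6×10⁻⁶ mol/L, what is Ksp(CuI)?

CuI(s) ⇌ Cu⁺(aq) + I⁻(aq)
Let s be the molar solubility. Then [Cu⁺] = s and [I⁻] = s.
Ksp = [Cu⁺][I⁻] = s · s = s^2
Ksp = (1.6×10⁻⁶)^2 = 2.6×10⁻¹²

Ksp = 2.6×10⁻¹²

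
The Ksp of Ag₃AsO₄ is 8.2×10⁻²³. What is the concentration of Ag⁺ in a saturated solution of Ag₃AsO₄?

4.0×10⁻⁶ M

Ag₃AsO₄(s) ⇌ 3 Ag⁺(aq) + AsO₄³⁻(aq)
Call the molar solubility s, so that [Ag⁺] = 3s and [AsO₄³⁻] = s.
Ksp = [Ag⁺]^3[AsO₄³⁻] = (3s)^3 · s = 27s^4 = 8.2×10⁻²³
s = 1.3×10⁻⁶ mol/L
[Ag⁺] = 3s = 4.0×10⁻⁶ mol/L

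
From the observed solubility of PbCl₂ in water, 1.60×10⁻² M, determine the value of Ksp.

Ksp = 1.64×10⁻⁵

PbCl₂(s) ⇌ Pb²⁺(aq) + 2 Cl⁻(aq)
For each mole of PbCl₂ that dissolves per liter, [Pb²⁺] = s and [Cl⁻] = 2s; let s denote this solubility.
Ksp = [Pb²⁺][Cl⁻]^2 = s · (2s)^2 = 4s^3
Ksp = 4 × (1.60×10⁻²)^3 = 1.64×10⁻⁵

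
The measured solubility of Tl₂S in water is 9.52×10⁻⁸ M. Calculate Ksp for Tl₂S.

Ksp = 3.45×10⁻²¹

Tl₂S(s) ⇌ 2 Tl⁺(aq) + S²⁻(aq)
With molar solubility s: [Tl⁺] = 2s, [S²⁻] = s.
Ksp = [Tl⁺]^2[S²⁻] = (2s)^2 · s = 4s^3
Ksp = 4 × (9.52×10⁻⁸)^3 = 3.45×10⁻²¹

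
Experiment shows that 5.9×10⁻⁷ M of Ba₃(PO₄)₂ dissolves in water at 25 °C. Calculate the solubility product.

Ba₃(PO₄)₂(s) ⇌ 3 Ba²⁺(aq) + 2 PO₄³⁻(aq)
Call the molar solubility s, so that [Ba²⁺] = 3s and [PO₄³⁻] = 2s.
Ksp = [Ba²⁺]^3[PO₄³⁻]^2 = (3s)^3 · (2s)^2 = 108s^5
Ksp = 108 × (5.9×10⁻⁷)^5 = 7.7×10⁻³⁰

Ksp = 7.7×10⁻³⁰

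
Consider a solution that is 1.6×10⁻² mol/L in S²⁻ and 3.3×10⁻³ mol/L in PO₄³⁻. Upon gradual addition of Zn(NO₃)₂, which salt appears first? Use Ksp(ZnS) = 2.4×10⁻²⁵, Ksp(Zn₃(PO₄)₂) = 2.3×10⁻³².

Each salt precipitates once Q = Ksp for that salt.
For ZnS: [Zn²⁺] = (Ksp/[S²⁻]) = 1.5×10⁻²³ mol/L
For Zn₃(PO₄)₂: [Zn²⁺] = (Ksp/[PO₄³⁻]^2)^(1/3) = 1.3×10⁻⁹ mol/L
ZnS requires the lower [Zn²⁺], so it precipitates first.

ZnS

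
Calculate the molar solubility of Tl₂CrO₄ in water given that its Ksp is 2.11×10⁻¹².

Tl₂CrO₄(s) ⇌ 2 Tl⁺(aq) + CrO₄²⁻(aq)
Let s be the molar solubility. Then [Tl⁺] = 2s and [CrO₄²⁻] = s.
Ksp = [Tl⁺]^2[CrO₄²⁻] = (2s)^2 · s = 4s^3
4s^3 = 2.11×10⁻¹²  ⇒  s^3 = 5.28×10⁻¹³
s = (5.28×10⁻¹³)^(1/3) = 8.08×10⁻⁵ M

8.08×10⁻⁵ M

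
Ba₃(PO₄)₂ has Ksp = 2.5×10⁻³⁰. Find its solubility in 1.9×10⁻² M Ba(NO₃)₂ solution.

Ba₃(PO₄)₂(s) ⇌ 3 Ba²⁺(aq) + 2 PO₄³⁻(aq)
With Ba²⁺ already at 1.9×10⁻² M and s small, take [Ba²⁺] ≈ 1.9×10⁻² M and [PO₄³⁻] = 2s.
Ksp = [Ba²⁺]^3[PO₄³⁻]^2 = (1.9×10⁻²)^3(2s)^2
(2s)^2 = 2.5×10⁻³⁰ / (1.9×10⁻²)^3 = 3.6×10⁻²⁵
s = 3.0×10⁻¹³ M

3.0×10⁻¹³ M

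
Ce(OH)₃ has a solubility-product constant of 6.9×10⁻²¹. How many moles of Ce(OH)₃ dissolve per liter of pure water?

Ce(OH)₃(s) ⇌ Ce³⁺(aq) + 3 OH⁻(aq)
If s mol/L of Ce(OH)₃ dissolves, [Ce³⁺] = s and [OH⁻] = 3s.
Ksp = [Ce³⁺][OH⁻]^3 = s · (3s)^3 = 27s^4
27s^4 = 6.9×10⁻²¹  ⇒  s^4 = 2.6×10⁻²²
Taking the 4th root, s = 4.0×10⁻⁶ mol/L.

4.0×10⁻⁶ M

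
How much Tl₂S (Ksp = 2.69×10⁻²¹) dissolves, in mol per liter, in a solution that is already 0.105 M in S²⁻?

8.00×10⁻¹¹ M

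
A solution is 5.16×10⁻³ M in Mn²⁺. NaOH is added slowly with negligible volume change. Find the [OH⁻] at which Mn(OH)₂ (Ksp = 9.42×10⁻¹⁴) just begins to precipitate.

4.27×10⁻⁶ M

Each salt precipitates once Q = Ksp for that salt.
Mn(OH)₂(s) ⇌ Mn²⁺(aq) + 2 OH⁻(aq)
Ksp = [Mn²⁺][OH⁻]^2 = [OH⁻]^2(5.16×10⁻³)
[OH⁻]^2 = 9.42×10⁻¹⁴ / (5.16×10⁻³) = 1.83×10⁻¹¹
[OH⁻] = 4.27×10⁻⁶ M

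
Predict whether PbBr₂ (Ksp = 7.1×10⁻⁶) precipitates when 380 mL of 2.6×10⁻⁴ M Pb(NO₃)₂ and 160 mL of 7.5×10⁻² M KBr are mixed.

After mixing, V = 380 mL + 160 mL = 540 mL.
[Pb²⁺] = (2.6×10⁻⁴)(380)/540 = 1.8×10⁻⁴ M
[Br⁻] = (7.5×10⁻²)(160)/540 = 2.2×10⁻² M
Q = [Pb²⁺][Br⁻]^2 = 9.0×10⁻⁸
Q < Ksp (9.0×10⁻⁸ vs 7.1×10⁻⁶); the solution remains unsaturated and no precipitate forms.

No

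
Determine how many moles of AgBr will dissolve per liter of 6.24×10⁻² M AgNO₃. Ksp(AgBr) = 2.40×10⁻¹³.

3.85×10⁻¹² M

AgBr(s) ⇌ Ag⁺(aq) + Br⁻(aq)
With Ag⁺ already at 6.24×10⁻² M and s small, take [Ag⁺] ≈ 6.24×10⁻² M and [Br⁻] = s.
Ksp = [Ag⁺][Br⁻] = (6.24×10⁻²)s
s = 2.40×10⁻¹³ / (6.24×10⁻²) = 3.85×10⁻¹²
s = 3.85×10⁻¹² M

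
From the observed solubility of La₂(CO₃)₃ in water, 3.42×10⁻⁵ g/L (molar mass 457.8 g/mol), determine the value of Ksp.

Ksp = 2.51×10⁻³⁴

s = (3.42×10⁻⁵ g L⁻¹)/(457.8 g mol⁻¹) = 7.4705×10⁻⁸ M
La₂(CO₃)₃(s) ⇌ 2 La³⁺(aq) + 3 CO₃²⁻(aq)
With molar solubility s: [La³⁺] = 2s, [CO₃²⁻] = 3s.
Ksp = [La³⁺]^2[CO₃²⁻]^3 = (2s)^2 · (3s)^3 = 108s^5
Ksp = 108 × (7.4705×10⁻⁸)^5 = 2.51×10⁻³⁴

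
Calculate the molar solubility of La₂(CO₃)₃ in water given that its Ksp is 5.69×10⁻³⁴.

8.80×10⁻⁸ M

La₂(CO₃)₃(s) ⇌ 2 La³⁺(aq) + 3 CO₃²⁻(aq)
If s mol/L of La₂(CO₃)₃ dissolves, [La³⁺] = 2s and [CO₃²⁻] = 3s.
Ksp = [La³⁺]^2[CO₃²⁻]^3 = (2s)^2 · (3s)^3 = 108s^5
108s^5 = 5.69×10⁻³⁴  ⇒  s^5 = 5.27×10⁻³⁶
Taking the 5th root, s = 8.80×10⁻⁸ mol/L.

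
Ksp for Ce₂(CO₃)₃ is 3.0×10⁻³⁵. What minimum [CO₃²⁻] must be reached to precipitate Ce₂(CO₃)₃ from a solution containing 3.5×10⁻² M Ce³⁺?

2.9×10⁻¹¹ M

The threshold for precipitation is Q = Ksp.
Ce₂(CO₃)₃(s) ⇌ 2 Ce³⁺(aq) + 3 CO₃²⁻(aq)
Ksp = [Ce³⁺]^2[CO₃²⁻]^3 = [CO₃²⁻]^3(3.5×10⁻²)^2
[CO₃²⁻]^3 = 3.0×10⁻³⁵ / (3.5×10⁻²)^2 = 2.4×10⁻³²
[CO₃²⁻] = 2.9×10⁻¹¹ M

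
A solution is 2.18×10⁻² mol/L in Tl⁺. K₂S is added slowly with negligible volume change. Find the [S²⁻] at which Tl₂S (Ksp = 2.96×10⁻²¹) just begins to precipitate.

Each salt precipitates once Q = Ksp for that salt.
Tl₂S(s) ⇌ 2 Tl⁺(aq) + S²⁻(aq)
Ksp = [Tl⁺]^2[S²⁻] = [S²⁻](2.18×10⁻²)^2
[S²⁻] = 2.96×10⁻²¹ / (2.18×10⁻²)^2 = 6.23×10⁻¹⁸
[S²⁻] = 6.23×10⁻¹⁸ mol/L

6.23×10⁻¹⁸ M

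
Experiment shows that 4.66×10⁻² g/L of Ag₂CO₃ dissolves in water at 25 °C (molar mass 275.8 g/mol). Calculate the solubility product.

Ksp = 1.93×10⁻¹¹

Molar solubility s = (4.66×10⁻² g/L) / (275.8 g/mol) = 1.6896×10⁻⁴ mol/L
Ag₂CO₃(s) ⇌ 2 Ag⁺(aq) + CO₃²⁻(aq)
With molar solubility s: [Ag⁺] = 2s, [CO₃²⁻] = s.
Ksp = [Ag⁺]^2[CO₃²⁻] = (2s)^2 · s = 4s^3
Ksp = 4 × (1.6896×10⁻⁴)^3 = 1.93×10⁻¹¹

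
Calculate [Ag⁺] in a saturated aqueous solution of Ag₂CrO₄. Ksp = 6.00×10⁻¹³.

1.06×10⁻⁴ M

Ag₂CrO₄(s) ⇌ 2 Ag⁺(aq) + CrO₄²⁻(aq)
With molar solubility s: [Ag⁺] = 2s, [CrO₄²⁻] = s.
Ksp = [Ag⁺]^2[CrO₄²⁻] = (2s)^2 · s = 4s^3 = 6.00×10⁻¹³
s = 5.31×10⁻⁵ mol/L
[Ag⁺] = 2s = 1.06×10⁻⁴ mol/L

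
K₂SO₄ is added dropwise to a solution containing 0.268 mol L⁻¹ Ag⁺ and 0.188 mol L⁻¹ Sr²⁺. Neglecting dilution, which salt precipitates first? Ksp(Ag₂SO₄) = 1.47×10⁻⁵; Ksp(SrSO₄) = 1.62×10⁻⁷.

SrSO₄

A salt starts to precipitate once the ion product Q reaches its Ksp.
For Ag₂SO₄: [SO₄²⁻] = (Ksp/[Ag⁺]^2) = 2.05×10⁻⁴ mol L⁻¹
For SrSO₄: [SO₄²⁻] = (Ksp/[Sr²⁺]) = 8.62×10⁻⁷ mol L⁻¹
The smaller threshold [SO₄²⁻] is reached first, so SrSO₄ precipitates first.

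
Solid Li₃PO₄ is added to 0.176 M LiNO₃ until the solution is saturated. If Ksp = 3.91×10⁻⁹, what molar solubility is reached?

7.17×10⁻⁷ M

Li₃PO₄(s) ⇌ 3 Li⁺(aq) + PO₄³⁻(aq)
With Li⁺ already at 0.176 M and s small, take [Li⁺] ≈ 0.176 M and [PO₄³⁻] = s.
Ksp = [Li⁺]^3[PO₄³⁻] = (0.176)^3s
s = 3.91×10⁻⁹ / (0.176)^3 = 7.17×10⁻⁷
s = 7.17×10⁻⁷ M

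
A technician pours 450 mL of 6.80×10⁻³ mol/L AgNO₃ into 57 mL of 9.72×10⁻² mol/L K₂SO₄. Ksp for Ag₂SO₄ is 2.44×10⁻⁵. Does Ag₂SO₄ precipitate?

No

The combined volume is 507 mL.
[Ag⁺] = (6.80×10⁻³)(450)/507 = 6.04×10⁻³ mol/L
[SO₄²⁻] = (9.72×10⁻²)(57)/507 = 1.09×10⁻² mol/L
Q = [Ag⁺]^2[SO₄²⁻] = 3.98×10⁻⁷
Since Q (3.98×10⁻⁷) is less than Ksp (2.44×10⁻⁵), no Ag₂SO₄ precipitates.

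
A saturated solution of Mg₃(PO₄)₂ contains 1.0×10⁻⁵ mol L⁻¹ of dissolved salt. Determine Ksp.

Mg₃(PO₄)₂(s) ⇌ 3 Mg²⁺(aq) + 2 PO₄³⁻(aq)
Call the molar solubility s, so that [Mg²⁺] = 3s and [PO₄³⁻] = 2s.
Ksp = [Mg²⁺]^3[PO₄³⁻]^2 = (3s)^3 · (2s)^2 = 108s^5
Ksp = 108 × (1.0×10⁻⁵)^5 = 1.1×10⁻²³

Ksp = 1.1×10⁻²³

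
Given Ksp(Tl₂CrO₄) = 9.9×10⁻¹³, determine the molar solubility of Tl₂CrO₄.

Tl₂CrO₄(s) ⇌ 2 Tl⁺(aq) + CrO₄²⁻(aq)
Call the molar solubility s, so that [Tl⁺] = 2s and [CrO₄²⁻] = s.
Ksp = [Tl⁺]^2[CrO₄²⁻] = (2s)^2 · s = 4s^3
4s^3 = 9.9×10⁻¹³  ⇒  s^3 = 2.5×10⁻¹³
s = 6.3×10⁻⁵ mol/L

6.3×10⁻⁵ M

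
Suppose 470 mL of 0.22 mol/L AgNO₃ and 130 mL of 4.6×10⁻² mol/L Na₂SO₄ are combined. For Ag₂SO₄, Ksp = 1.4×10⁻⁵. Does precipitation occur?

After mixing, V = 470 mL + 130 mL = 600 mL.
[Ag⁺] = (0.22)(470)/600 = 0.17 mol/L
[SO₄²⁻] = (4.6×10⁻²)(130)/600 = 1.0×10⁻² mol/L
Q = [Ag⁺]^2[SO₄²⁻] = 3.0×10⁻⁴
Since Q (3.0×10⁻⁴) exceeds Ksp (1.4×10⁻⁵), Ag₂SO₄ will precipitate.

Yes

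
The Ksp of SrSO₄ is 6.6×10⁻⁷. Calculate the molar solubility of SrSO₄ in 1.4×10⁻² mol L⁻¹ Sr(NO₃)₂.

SrSO₄(s) ⇌ Sr²⁺(aq) + SO₄²⁻(aq)
The solution already contains Sr²⁺ at 1.4×10⁻² mol L⁻¹. Let s be the molar solubility of SrSO₄.
[Sr²⁺] ≈ 1.4×10⁻² mol L⁻¹ (common ion dominates); [SO₄²⁻] = s.
Ksp = [Sr²⁺][SO₄²⁻] = (1.4×10⁻²)s
s = 6.6×10⁻⁷ / (1.4×10⁻²) = 4.7×10⁻⁵
s = 4.7×10⁻⁵ mol L⁻¹

4.7×10⁻⁵ M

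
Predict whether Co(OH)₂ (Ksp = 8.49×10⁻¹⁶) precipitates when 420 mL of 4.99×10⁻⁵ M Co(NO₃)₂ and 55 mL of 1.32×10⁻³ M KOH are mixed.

Yes

Total volume after mixing = 420 + 55 = 475 mL.
[Co²⁺] = (4.99×10⁻⁵)(420)/475 = 4.41×10⁻⁵ M
[OH⁻] = (1.32×10⁻³)(55)/475 = 1.53×10⁻⁴ M
Q = [Co²⁺][OH⁻]^2 = 1.03×10⁻¹²
Since Q (1.03×10⁻¹²) exceeds Ksp (8.49×10⁻¹⁶), Co(OH)₂ will precipitate.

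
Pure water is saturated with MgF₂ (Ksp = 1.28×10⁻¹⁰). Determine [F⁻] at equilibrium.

MgF₂(s) ⇌ Mg²⁺(aq) + 2 F⁻(aq)
Call the molar solubility s, so that [Mg²⁺] = s and [F⁻] = 2s.
Ksp = [Mg²⁺][F⁻]^2 = s · (2s)^2 = 4s^3 = 1.28×10⁻¹⁰
s = 3.17×10⁻⁴ mol/L
[F⁻] = 2s = 6.35×10⁻⁴ mol/L

6.35×10⁻⁴ M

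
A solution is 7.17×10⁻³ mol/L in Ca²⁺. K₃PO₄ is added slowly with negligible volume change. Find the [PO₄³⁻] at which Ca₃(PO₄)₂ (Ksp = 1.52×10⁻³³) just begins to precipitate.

The threshold for precipitation is Q = Ksp.
Ca₃(PO₄)₂(s) ⇌ 3 Ca²⁺(aq) + 2 PO₄³⁻(aq)
Ksp = [Ca²⁺]^3[PO₄³⁻]^2 = [PO₄³⁻]^2(7.17×10⁻³)^3
[PO₄³⁻]^2 = 1.52×10⁻³³ / (7.17×10⁻³)^3 = 4.12×10⁻²⁷
[PO₄³⁻] = 6.42×10⁻¹⁴ mol/L

6.42×10⁻¹⁴ M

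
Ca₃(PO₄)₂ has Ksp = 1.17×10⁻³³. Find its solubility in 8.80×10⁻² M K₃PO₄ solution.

Ca₃(PO₄)₂(s) ⇌ 3 Ca²⁺(aq) + 2 PO₄³⁻(aq)
Let s be the solubility of Ca₃(PO₄)₂ here. The common ion gives [PO₄³⁻] ≈ 8.80×10⁻² M, and [Ca²⁺] = 3s.
Ksp = [Ca²⁺]^3[PO₄³⁻]^2 = (3s)^3(8.80×10⁻²)^2
(3s)^3 = 1.17×10⁻³³ / (8.80×10⁻²)^2 = 1.51×10⁻³¹
s = 1.78×10⁻¹¹ M

1.78×10⁻¹¹ M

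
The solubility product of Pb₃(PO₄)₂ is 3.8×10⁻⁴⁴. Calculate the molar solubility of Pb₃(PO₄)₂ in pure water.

8.1×10⁻¹⁰ M

Pb₃(PO₄)₂(s) ⇌ 3 Pb²⁺(aq) + 2 PO₄³⁻(aq)
With molar solubility s: [Pb²⁺] = 3s, [PO₄³⁻] = 2s.
Ksp = [Pb²⁺]^3[PO₄³⁻]^2 = (3s)^3 · (2s)^2 = 108s^5
108s^5 = 3.8×10⁻⁴⁴  ⇒  s^5 = 3.5×10⁻⁴⁶
Taking the 5th root, s = 8.1×10⁻¹⁰ mol L⁻¹.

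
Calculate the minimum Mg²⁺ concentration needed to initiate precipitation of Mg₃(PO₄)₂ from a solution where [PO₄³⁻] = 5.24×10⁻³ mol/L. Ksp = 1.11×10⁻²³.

A salt starts to precipitate once the ion product Q reaches its Ksp.
Mg₃(PO₄)₂(s) ⇌ 3 Mg²⁺(aq) + 2 PO₄³⁻(aq)
Ksp = [Mg²⁺]^3[PO₄³⁻]^2 = [Mg²⁺]^3(5.24×10⁻³)^2
[Mg²⁺]^3 = 1.11×10⁻²³ / (5.24×10⁻³)^2 = 4.04×10⁻¹⁹
[Mg²⁺] = 7.39×10⁻⁷ mol/L

7.39×10⁻⁷ M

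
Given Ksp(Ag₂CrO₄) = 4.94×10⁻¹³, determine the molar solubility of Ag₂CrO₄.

4.98×10⁻⁵ M

Ag₂CrO₄(s) ⇌ 2 Ag⁺(aq) + CrO₄²⁻(aq)
For each mole of Ag₂CrO₄ that dissolves per liter, [Ag⁺] = 2s and [CrO₄²⁻] = s; let s denote this solubility.
Ksp = [Ag⁺]^2[CrO₄²⁻] = (2s)^2 · s = 4s^3
4s^3 = 4.94×10⁻¹³  ⇒  s^3 = 1.24×10⁻¹³
Taking the 3rd root, s = 4.98×10⁻⁵ M.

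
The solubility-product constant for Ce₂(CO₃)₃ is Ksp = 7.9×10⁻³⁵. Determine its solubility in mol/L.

5.9×10⁻⁸ M

Ce₂(CO₃)₃(s) ⇌ 2 Ce³⁺(aq) + 3 CO₃²⁻(aq)
If s mol/L of Ce₂(CO₃)₃ dissolves, [Ce³⁺] = 2s and [CO₃²⁻] = 3s.
Ksp = [Ce³⁺]^2[CO₃²⁻]^3 = (2s)^2 · (3s)^3 = 108s^5
108s^5 = 7.9×10⁻³⁵  ⇒  s^5 = 7.3×10⁻³⁷
Taking the 5th root, s = 5.9×10⁻⁸ mol/L.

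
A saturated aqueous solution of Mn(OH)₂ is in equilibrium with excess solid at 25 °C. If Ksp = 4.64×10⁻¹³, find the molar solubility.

4.88×10⁻⁵ M

Mn(OH)₂(s) ⇌ Mn²⁺(aq) + 2 OH⁻(aq)
Let s be the molar solubility. Then [Mn²⁺] = s and [OH⁻] = 2s.
Ksp = [Mn²⁺][OH⁻]^2 = s · (2s)^2 = 4s^3
4s^3 = 4.64×10⁻¹³  ⇒  s^3 = 1.16×10⁻¹³
Taking the 3rd root, s = 4.88×10⁻⁵ mol L⁻¹.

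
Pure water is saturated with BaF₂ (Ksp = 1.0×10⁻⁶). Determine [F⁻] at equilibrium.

1.3×10⁻² M

BaF₂(s) ⇌ Ba²⁺(aq) + 2 F⁻(aq)
For each mole of BaF₂ that dissolves per liter, [Ba²⁺] = s and [F⁻] = 2s; let s denote this solubility.
Ksp = [Ba²⁺][F⁻]^2 = s · (2s)^2 = 4s^3 = 1.0×10⁻⁶
s = 6.3×10⁻³ mol/L
[F⁻] = 2s = 1.3×10⁻² mol/L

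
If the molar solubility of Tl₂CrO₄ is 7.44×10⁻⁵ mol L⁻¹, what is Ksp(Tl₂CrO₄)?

Ksp = 1.65×10⁻¹²

Tl₂CrO₄(s) ⇌ 2 Tl⁺(aq) + CrO₄²⁻(aq)
With molar solubility s: [Tl⁺] = 2s, [CrO₄²⁻] = s.
Ksp = [Tl⁺]^2[CrO₄²⁻] = (2s)^2 · s = 4s^3
Ksp = 4 × (7.44×10⁻⁵)^3 = 1.65×10⁻¹²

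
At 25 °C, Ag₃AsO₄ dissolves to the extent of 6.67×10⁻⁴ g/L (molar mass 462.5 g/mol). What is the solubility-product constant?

Convert to molarity: s = 6.67×10⁻⁴ / 462.5 = 1.4422×10⁻⁶ mol/L
Ag₃AsO₄(s) ⇌ 3 Ag⁺(aq) + AsO₄³⁻(aq)
With molar solubility s: [Ag⁺] = 3s, [AsO₄³⁻] = s.
Ksp = [Ag⁺]^3[AsO₄³⁻] = (3s)^3 · s = 27s^4
Ksp = 27 × (1.4422×10⁻⁶)^4 = 1.17×10⁻²²

Ksp = 1.17×10⁻²²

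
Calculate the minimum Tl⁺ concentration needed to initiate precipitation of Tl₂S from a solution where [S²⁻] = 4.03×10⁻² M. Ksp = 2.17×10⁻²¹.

2.32×10⁻¹⁰ M

Precipitation of each salt begins when its ion product equals Ksp.
Tl₂S(s) ⇌ 2 Tl⁺(aq) + S²⁻(aq)
Ksp = [Tl⁺]^2[S²⁻] = [Tl⁺]^2(4.03×10⁻²)
[Tl⁺]^2 = 2.17×10⁻²¹ / (4.03×10⁻²) = 5.38×10⁻²⁰
[Tl⁺] = 2.32×10⁻¹⁰ M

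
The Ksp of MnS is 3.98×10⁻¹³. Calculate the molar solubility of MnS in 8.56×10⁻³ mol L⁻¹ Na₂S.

MnS(s) ⇌ Mn²⁺(aq) + S²⁻(aq)
The solution already contains S²⁻ at 8.56×10⁻³ mol L⁻¹. Let s be the molar solubility of MnS.
[S²⁻] ≈ 8.56×10⁻³ mol L⁻¹ (common ion dominates); [Mn²⁺] = s.
Ksp = [Mn²⁺][S²⁻] = s(8.56×10⁻³)
s = 3.98×10⁻¹³ / (8.56×10⁻³) = 4.65×10⁻¹¹
s = 4.65×10⁻¹¹ mol L⁻¹

4.65×10⁻¹¹ M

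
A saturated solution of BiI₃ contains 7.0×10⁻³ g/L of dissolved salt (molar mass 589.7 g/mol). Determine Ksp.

Ksp = 5.4×10⁻¹⁹

Convert to molarity: s = 7.0×10⁻³ / 589.7 = 1.187×10⁻⁵ mol/L
BiI₃(s) ⇌ Bi³⁺(aq) + 3 I⁻(aq)
Let s be the molar solubility. Then [Bi³⁺] = s and [I⁻] = 3s.
Ksp = [Bi³⁺][I⁻]^3 = s · (3s)^3 = 27s^4
Ksp = 27 × (1.187×10⁻⁵)^4 = 5.4×10⁻¹⁹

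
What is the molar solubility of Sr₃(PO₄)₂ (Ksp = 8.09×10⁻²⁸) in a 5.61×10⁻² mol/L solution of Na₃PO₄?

2.12×10⁻⁹ M

Sr₃(PO₄)₂(s) ⇌ 3 Sr²⁺(aq) + 2 PO₄³⁻(aq)
Let s be the solubility of Sr₃(PO₄)₂ here. The common ion gives [PO₄³⁻] ≈ 5.61×10⁻² mol/L, and [Sr²⁺] = 3s.
Ksp = [Sr²⁺]^3[PO₄³⁻]^2 = (3s)^3(5.61×10⁻²)^2
(3s)^3 = 8.09×10⁻²⁸ / (5.61×10⁻²)^2 = 2.57×10⁻²⁵
s = 2.12×10⁻⁹ mol/L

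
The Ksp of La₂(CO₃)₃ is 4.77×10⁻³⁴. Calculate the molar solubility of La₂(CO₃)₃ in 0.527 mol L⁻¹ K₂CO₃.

2.85×10⁻¹⁷ M

La₂(CO₃)₃(s) ⇌ 2 La³⁺(aq) + 3 CO₃²⁻(aq)
The solution already contains CO₃²⁻ at 0.527 mol L⁻¹. Let s be the molar solubility of La₂(CO₃)₃.
[CO₃²⁻] ≈ 0.527 mol L⁻¹ (common ion dominates); [La³⁺] = 2s.
Ksp = [La³⁺]^2[CO₃²⁻]^3 = (2s)^2(0.527)^3
(2s)^2 = 4.77×10⁻³⁴ / (0.527)^3 = 3.26×10⁻³³
s = 2.85×10⁻¹⁷ mol L⁻¹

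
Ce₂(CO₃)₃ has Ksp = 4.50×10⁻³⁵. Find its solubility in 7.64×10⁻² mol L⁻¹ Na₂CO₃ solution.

Ce₂(CO₃)₃(s) ⇌ 2 Ce³⁺(aq) + 3 CO₃²⁻(aq)
Let s be the solubility of Ce₂(CO₃)₃ here. The common ion gives [CO₃²⁻] ≈ 7.64×10⁻² mol L⁻¹, and [Ce³⁺] = 2s.
Ksp = [Ce³⁺]^2[CO₃²⁻]^3 = (2s)^2(7.64×10⁻²)^3
(2s)^2 = 4.50×10⁻³⁵ / (7.64×10⁻²)^3 = 1.01×10⁻³¹
s = 1.59×10⁻¹⁶ mol L⁻¹

1.59×10⁻¹⁶ M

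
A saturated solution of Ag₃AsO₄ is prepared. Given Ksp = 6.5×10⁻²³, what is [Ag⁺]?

3.7×10⁻⁶ M

Ag₃AsO₄(s) ⇌ 3 Ag⁺(aq) + AsO₄³⁻(aq)
For each mole of Ag₃AsO₄ that dissolves per liter, [Ag⁺] = 3s and [AsO₄³⁻] = s; let s denote this solubility.
Ksp = [Ag⁺]^3[AsO₄³⁻] = (3s)^3 · s = 27s^4 = 6.5×10⁻²³
s = 1.2×10⁻⁶ mol L⁻¹
[Ag⁺] = 3s = 3.7×10⁻⁶ mol L⁻¹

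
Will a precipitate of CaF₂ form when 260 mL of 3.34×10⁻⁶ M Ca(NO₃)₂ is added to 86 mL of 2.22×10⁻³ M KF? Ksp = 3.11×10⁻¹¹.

No

Total volume after mixing = 260 + 86 = 346 mL.
[Ca²⁺] = (3.34×10⁻⁶)(260)/346 = 2.51×10⁻⁶ M
[F⁻] = (2.22×10⁻³)(86)/346 = 5.52×10⁻⁴ M
Q = [Ca²⁺][F⁻]^2 = 7.64×10⁻¹³
Since Q (7.64×10⁻¹³) is less than Ksp (3.11×10⁻¹¹), no CaF₂ precipitates.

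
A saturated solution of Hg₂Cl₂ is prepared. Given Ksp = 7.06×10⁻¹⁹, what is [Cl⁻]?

1.12×10⁻⁶ M

Hg₂Cl₂(s) ⇌ Hg₂²⁺(aq) + 2 Cl⁻(aq)
For each mole of Hg₂Cl₂ that dissolves per liter, [Hg₂²⁺] = s and [Cl⁻] = 2s; let s denote this solubility.
Ksp = [Hg₂²⁺][Cl⁻]^2 = s · (2s)^2 = 4s^3 = 7.06×10⁻¹⁹
s = 5.61×10⁻⁷ mol L⁻¹
[Cl⁻] = 2s = 1.12×10⁻⁶ mol L⁻¹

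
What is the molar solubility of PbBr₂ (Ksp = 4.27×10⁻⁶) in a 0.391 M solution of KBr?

PbBr₂(s) ⇌ Pb²⁺(aq) + 2 Br⁻(aq)
Br⁻ is already present at 0.391 M. If s mol/L of PbBr₂ dissolves, [Pb²⁺] = s while [Br⁻] ≈ 0.391 M.
Ksp = [Pb²⁺][Br⁻]^2 = s(0.391)^2
s = 4.27×10⁻⁶ / (0.391)^2 = 2.79×10⁻⁵
s = 2.79×10⁻⁵ M

2.79×10⁻⁵ M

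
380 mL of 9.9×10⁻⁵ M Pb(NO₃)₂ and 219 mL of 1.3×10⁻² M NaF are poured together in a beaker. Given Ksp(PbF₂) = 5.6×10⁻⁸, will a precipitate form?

After mixing, V = 380 mL + 219 mL = 599 mL.
[Pb²⁺] = (9.9×10⁻⁵)(380)/599 = 6.3×10⁻⁵ M
[F⁻] = (1.3×10⁻²)(219)/599 = 4.8×10⁻³ M
Q = [Pb²⁺][F⁻]^2 = 1.4×10⁻⁹
Q < Ksp (1.4×10⁻⁹ vs 5.6×10⁻⁸); the solution remains unsaturated and no precipitate forms.

No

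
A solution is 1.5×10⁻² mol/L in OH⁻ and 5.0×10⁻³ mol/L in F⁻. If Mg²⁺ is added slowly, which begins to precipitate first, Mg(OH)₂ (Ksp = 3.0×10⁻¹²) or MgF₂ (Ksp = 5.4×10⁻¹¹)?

Precipitation of each salt begins when its ion product equals Ksp.
For Mg(OH)₂: [Mg²⁺] = (Ksp/[OH⁻]^2) = 1.3×10⁻⁸ mol/L
For MgF₂: [Mg²⁺] = (Ksp/[F⁻]^2) = 2.2×10⁻⁶ mol/L
Since Mg(OH)₂ needs less Mg²⁺ to reach saturation, it precipitates first.

Mg(OH)₂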